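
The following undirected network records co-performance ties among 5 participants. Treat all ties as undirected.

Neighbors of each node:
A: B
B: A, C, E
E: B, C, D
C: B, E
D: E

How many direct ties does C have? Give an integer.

2

C is directly tied to B and E. That is 2 neighbors, so the degree of C is 2.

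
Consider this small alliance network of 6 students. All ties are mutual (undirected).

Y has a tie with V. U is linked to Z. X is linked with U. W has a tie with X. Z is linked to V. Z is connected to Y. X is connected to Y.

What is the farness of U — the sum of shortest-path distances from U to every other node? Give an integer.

Distances from U: V:2, W:2, X:1, Y:2, Z:1.
Sum = 2 + 2 + 1 + 2 + 1 = 8.

8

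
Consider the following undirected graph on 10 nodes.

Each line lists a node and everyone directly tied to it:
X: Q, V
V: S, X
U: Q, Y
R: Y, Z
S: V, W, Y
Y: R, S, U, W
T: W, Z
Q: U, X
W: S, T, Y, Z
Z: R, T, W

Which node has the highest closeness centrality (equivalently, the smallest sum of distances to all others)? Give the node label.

Farness (sum of distances to all others) for each node — Q:23, R:20, S:16, T:22, U:19, V:20, W:16, X:24, Y:15, Z:21.
The smallest farness is 15, for Y, so Y has the highest closeness.

Y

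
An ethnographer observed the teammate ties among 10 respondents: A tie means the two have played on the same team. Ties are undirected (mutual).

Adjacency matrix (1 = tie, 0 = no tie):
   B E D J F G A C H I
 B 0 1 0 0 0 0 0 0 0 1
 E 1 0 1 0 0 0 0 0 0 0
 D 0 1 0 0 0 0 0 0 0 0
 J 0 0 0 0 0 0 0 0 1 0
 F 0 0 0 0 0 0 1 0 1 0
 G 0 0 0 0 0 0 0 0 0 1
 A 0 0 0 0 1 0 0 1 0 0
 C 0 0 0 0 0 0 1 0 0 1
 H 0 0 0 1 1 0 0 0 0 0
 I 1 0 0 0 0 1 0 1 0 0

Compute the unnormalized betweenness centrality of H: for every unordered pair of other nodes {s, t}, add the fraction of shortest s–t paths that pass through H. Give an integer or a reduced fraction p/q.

8

Pairs whose geodesics pass through H — B–J: 1; E–J: 1; D–J: 1; J–F: 1; J–G: 1; J–A: 1; J–C: 1; J–I: 1.
All other pairs contribute 0.
Summing the contributions gives betweenness(H) = 8.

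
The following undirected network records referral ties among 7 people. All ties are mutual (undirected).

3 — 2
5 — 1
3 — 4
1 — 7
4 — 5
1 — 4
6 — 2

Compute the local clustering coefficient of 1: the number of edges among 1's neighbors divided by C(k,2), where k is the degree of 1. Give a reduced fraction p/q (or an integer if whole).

1's neighbors: 4, 5, and 7 (k = 3).
Possible neighbor pairs: C(3,2) = 3. Edges among them: 4–5 → e = 1.
Clustering(1) = 1/3.

1/3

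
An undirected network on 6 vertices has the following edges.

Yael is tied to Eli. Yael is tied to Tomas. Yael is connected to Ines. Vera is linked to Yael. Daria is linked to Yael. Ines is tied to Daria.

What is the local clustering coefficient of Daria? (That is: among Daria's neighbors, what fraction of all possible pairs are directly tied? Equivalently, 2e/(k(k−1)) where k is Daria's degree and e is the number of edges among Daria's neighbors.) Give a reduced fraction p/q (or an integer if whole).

1

Daria's neighbors: Ines and Yael (k = 2).
Possible neighbor pairs: C(2,2) = 1. Edges among them: Ines–Yael → e = 1.
Clustering(Daria) = 1/1.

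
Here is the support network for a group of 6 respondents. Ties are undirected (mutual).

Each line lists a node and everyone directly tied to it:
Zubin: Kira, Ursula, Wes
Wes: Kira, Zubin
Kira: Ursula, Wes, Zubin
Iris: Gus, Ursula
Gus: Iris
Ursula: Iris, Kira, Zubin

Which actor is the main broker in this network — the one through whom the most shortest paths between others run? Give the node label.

Unnormalized betweenness of each node: Gus:0, Iris:4, Kira:3/2, Ursula:6, Wes:0, Zubin:3/2.
Ursula has the largest value, 6, making it the main broker — the node through which the most shortest paths run.

Ursula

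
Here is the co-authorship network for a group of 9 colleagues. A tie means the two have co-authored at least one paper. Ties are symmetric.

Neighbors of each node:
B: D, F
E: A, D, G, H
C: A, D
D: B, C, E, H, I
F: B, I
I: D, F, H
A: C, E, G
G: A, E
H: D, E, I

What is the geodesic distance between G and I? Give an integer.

3

One shortest route is G – E – D – I, which uses 3 edges, and at distance 2 from G we only reach {C, D, H}, which does not include I. So d(G,I) = 3.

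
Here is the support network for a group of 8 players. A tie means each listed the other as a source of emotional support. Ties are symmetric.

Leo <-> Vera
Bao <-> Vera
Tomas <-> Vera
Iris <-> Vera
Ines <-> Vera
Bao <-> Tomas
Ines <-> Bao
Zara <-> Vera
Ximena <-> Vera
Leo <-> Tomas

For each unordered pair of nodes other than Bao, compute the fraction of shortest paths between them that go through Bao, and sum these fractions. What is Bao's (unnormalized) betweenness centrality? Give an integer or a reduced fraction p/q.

Pairs whose geodesics pass through Bao — Tomas–Ines: 1/2.
All other pairs contribute 0.
Summing the contributions gives betweenness(Bao) = 1/2.

1/2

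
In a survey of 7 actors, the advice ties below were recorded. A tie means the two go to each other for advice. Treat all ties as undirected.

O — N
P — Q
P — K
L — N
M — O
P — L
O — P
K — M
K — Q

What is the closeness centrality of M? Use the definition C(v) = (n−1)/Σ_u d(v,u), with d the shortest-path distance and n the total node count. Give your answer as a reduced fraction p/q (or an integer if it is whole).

6/11

Distances from M: K:1, L:3, N:2, O:1, P:2, Q:2. Sum = 11.
n = 7, so closeness = 6/11.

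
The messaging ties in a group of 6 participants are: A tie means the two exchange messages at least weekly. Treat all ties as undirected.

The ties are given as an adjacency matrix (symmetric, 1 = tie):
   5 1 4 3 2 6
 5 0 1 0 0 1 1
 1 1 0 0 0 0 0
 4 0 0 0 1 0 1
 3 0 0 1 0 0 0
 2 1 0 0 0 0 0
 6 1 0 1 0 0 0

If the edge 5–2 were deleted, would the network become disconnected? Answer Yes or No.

Yes

Without the 5–2 edge there is no alternate route between 5 and 2, so the network disconnects. It is a bridge.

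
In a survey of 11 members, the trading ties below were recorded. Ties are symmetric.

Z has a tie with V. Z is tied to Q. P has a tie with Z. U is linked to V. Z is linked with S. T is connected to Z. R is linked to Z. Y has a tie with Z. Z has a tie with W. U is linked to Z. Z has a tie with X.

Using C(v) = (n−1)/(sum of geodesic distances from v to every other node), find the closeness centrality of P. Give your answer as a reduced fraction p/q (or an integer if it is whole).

Distances from P: Q:2, R:2, S:2, T:2, U:2, V:2, W:2, X:2, Y:2, Z:1. Sum = 19.
n = 11, so closeness = 10/19.

10/19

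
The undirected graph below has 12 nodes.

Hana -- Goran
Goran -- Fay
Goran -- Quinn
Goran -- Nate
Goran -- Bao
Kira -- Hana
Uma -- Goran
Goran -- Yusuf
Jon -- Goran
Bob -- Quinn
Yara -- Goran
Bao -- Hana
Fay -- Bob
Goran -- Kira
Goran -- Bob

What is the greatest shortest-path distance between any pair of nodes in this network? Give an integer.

Eccentricity of each node (its greatest distance to any other): Bao:2, Bob:2, Fay:2, Goran:1, Hana:2, Jon:2, Kira:2, Nate:2, Quinn:2, Uma:2, Yara:2, Yusuf:2.
The maximum eccentricity is 2, realized for instance by the pair Quinn–Yusuf via Quinn – Goran – Yusuf. So the diameter is 2.

2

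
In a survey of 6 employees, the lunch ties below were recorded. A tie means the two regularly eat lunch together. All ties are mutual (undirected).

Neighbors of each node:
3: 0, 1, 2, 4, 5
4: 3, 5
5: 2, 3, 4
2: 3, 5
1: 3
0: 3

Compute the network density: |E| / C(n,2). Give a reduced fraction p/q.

7/15

There are 7 edges and 6 nodes, so the maximum possible is C(6,2) = 15.
Density = 7/15.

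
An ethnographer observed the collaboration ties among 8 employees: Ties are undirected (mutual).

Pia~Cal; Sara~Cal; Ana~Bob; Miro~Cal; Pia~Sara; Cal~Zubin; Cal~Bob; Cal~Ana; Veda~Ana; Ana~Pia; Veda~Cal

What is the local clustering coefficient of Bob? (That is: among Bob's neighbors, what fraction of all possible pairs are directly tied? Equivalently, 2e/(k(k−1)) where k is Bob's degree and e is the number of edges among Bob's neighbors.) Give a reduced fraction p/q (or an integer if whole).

1

Bob's neighbors: Ana and Cal (k = 2).
Possible neighbor pairs: C(2,2) = 1. Edges among them: Ana–Cal → e = 1.
Clustering(Bob) = 1/1.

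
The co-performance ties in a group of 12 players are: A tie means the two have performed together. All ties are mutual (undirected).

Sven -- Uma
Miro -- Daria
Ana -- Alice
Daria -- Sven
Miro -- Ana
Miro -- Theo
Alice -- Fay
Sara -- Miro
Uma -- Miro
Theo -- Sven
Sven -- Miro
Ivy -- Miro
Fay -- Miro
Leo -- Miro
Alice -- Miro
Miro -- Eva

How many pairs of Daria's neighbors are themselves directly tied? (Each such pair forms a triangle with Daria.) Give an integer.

Daria's neighbors: Miro and Sven.
Neighbor pairs that are themselves tied: Daria–Miro–Sven. Each forms one triangle with Daria, for 1 in total.

1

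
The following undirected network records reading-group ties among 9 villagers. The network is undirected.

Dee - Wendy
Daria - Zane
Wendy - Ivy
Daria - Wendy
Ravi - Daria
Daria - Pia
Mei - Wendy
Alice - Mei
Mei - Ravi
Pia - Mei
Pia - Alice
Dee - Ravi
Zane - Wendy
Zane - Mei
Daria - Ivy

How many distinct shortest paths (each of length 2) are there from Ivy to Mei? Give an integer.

1

The shortest distance is 2, and the only length-2 path is Ivy–Wendy–Mei. So there is exactly 1 shortest path.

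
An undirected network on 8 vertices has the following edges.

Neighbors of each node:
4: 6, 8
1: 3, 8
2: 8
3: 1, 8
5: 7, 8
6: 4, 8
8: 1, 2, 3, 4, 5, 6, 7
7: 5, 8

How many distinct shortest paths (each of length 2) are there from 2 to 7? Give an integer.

The shortest distance is 2, and the only length-2 path is 2–8–7. So there is exactly 1 shortest path.

1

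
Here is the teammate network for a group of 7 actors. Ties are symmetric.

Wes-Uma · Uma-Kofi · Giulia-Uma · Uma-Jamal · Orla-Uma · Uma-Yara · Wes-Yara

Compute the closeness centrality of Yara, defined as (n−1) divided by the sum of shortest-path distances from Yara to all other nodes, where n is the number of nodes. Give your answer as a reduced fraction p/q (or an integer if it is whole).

Distances from Yara: Giulia:2, Jamal:2, Kofi:2, Orla:2, Uma:1, Wes:1. Sum = 10.
n = 7, so closeness = 6/10 = 3/5.

3/5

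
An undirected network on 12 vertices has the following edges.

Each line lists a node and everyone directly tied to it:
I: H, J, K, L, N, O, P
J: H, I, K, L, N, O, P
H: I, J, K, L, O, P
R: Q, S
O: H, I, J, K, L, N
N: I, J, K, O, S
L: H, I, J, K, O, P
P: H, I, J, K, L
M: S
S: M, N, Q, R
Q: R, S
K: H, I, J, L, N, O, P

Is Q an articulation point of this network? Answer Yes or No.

No

Even without Q, every remaining node can still reach every other (the residual graph is connected), so Q is not a cut vertex.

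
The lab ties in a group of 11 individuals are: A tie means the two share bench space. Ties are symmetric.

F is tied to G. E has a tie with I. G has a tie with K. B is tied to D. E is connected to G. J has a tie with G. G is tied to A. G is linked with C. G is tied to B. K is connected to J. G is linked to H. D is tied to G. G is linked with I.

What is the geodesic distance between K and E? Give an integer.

One shortest route is K – G – E, which uses 2 edges, and K and E are not directly tied, so nothing shorter exists. So d(K,E) = 2.

2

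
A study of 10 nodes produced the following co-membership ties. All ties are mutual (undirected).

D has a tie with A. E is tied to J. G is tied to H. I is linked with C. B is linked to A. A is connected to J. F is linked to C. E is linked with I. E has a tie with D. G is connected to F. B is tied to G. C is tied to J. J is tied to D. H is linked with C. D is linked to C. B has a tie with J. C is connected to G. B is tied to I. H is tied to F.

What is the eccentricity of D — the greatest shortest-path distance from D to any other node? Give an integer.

Distances from D: A:1, B:2, C:1, E:1, F:2, G:2, H:2, I:2, J:1.
The largest is 2 (to B, I, H, F, and G), so the eccentricity of D is 2.

2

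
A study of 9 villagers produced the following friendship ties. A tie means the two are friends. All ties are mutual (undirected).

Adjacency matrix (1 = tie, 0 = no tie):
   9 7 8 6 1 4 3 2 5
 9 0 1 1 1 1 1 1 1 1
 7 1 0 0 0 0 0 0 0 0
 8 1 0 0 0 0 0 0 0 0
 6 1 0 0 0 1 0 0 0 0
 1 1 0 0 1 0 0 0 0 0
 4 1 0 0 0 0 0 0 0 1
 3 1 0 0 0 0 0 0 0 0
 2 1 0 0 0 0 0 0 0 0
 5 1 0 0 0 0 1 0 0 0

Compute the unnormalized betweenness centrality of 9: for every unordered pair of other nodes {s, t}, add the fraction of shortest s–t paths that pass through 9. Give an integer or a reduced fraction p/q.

26

Pairs whose geodesics pass through 9 — 7–8: 1; 7–6: 1; 7–1: 1; 7–4: 1; 7–3: 1; 7–2: 1; 7–5: 1; 8–6: 1; 8–1: 1; 8–4: 1; 8–3: 1; 8–2: 1; 8–5: 1; 6–4: 1 … (+12 more pairs).
All other pairs contribute 0.
Summing the contributions gives betweenness(9) = 26.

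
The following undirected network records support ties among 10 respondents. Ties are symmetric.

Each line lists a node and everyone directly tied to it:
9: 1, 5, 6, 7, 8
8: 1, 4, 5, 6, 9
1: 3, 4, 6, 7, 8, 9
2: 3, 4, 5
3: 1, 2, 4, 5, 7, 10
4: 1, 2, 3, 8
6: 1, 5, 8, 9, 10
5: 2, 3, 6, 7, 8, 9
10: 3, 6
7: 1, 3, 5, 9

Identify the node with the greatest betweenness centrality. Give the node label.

Unnormalized betweenness of each node: 1:19/6, 2:1/3, 3:181/30, 4:4/3, 5:14/3, 6:16/5, 7:8/15, 8:23/15, 9:13/15, 10:1/3.
3 has the largest value, 181/30, making it the main broker — the node through which the most shortest paths run.

3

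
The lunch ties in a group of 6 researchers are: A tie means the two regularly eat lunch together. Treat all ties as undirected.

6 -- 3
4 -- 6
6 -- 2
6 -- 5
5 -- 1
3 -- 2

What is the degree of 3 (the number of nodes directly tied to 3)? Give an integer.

3 is directly tied to 2 and 6. That is 2 neighbors, so the degree of 3 is 2.

2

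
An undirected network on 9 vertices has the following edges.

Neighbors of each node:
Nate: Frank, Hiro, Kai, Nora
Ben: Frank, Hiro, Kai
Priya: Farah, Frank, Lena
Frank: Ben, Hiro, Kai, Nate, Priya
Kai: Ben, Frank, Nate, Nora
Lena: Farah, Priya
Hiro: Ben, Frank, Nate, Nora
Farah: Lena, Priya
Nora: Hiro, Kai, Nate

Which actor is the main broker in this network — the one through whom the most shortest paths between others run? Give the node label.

Frank

Unnormalized betweenness of each node: Ben:1/4, Farah:0, Frank:187/12, Hiro:13/6, Kai:13/6, Lena:0, Nate:19/12, Nora:1/4, Priya:12.
Frank has the largest value, 187/12, making it the main broker — the node through which the most shortest paths run.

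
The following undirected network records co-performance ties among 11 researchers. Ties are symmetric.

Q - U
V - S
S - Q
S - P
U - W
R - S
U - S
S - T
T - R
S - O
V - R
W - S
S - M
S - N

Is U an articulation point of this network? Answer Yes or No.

Even without U, every remaining node can still reach every other (the residual graph is connected), so U is not a cut vertex.

No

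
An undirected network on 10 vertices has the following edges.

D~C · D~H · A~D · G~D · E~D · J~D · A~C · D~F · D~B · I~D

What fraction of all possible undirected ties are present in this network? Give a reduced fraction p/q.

There are 10 edges and 10 nodes, so the maximum possible is C(10,2) = 45.
Density = 10/45 = 2/9.

2/9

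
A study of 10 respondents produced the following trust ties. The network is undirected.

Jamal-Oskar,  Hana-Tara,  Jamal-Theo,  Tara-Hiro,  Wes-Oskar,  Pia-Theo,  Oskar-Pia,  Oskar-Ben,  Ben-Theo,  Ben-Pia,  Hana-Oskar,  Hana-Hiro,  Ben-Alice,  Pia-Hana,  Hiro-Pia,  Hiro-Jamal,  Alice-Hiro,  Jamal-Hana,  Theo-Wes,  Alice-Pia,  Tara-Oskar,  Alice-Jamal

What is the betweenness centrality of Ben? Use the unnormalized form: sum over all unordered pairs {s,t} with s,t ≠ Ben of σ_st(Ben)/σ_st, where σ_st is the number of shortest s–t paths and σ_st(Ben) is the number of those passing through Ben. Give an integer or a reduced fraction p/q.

11/8

Pairs whose geodesics pass through Ben — Wes–Alice: 2/6; Alice–Oskar: 1/3; Alice–Theo: 1/3; Tara–Theo: 1/8; Oskar–Theo: 1/4.
All other pairs contribute 0.
Summing the contributions gives betweenness(Ben) = 11/8.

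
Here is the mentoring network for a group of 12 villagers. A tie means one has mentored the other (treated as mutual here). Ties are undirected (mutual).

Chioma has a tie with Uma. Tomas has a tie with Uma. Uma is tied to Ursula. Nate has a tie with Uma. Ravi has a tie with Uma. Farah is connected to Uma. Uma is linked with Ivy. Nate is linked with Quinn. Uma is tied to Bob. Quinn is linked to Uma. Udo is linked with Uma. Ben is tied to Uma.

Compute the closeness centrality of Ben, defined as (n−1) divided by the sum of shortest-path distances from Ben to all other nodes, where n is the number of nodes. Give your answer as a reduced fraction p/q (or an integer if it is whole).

11/21

Distances from Ben: Bob:2, Chioma:2, Farah:2, Ivy:2, Nate:2, Quinn:2, Ravi:2, Tomas:2, Udo:2, Uma:1, Ursula:2. Sum = 21.
n = 12, so closeness = 11/21.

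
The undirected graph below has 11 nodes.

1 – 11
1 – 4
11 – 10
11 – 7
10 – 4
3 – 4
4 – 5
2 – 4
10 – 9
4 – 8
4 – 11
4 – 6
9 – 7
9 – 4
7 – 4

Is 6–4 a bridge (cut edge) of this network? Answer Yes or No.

Yes

Without the 6–4 edge there is no alternate route between 6 and 4, so the network disconnects. It is a bridge.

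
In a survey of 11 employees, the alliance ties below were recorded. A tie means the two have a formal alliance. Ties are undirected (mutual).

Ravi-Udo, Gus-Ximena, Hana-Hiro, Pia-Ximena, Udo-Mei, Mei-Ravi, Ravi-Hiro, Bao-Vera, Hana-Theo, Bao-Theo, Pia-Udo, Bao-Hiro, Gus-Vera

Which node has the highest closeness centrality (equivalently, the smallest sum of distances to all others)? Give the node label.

Farness (sum of distances to all others) for each node — Bao:22, Gus:27, Hana:28, Hiro:21, Mei:27, Pia:27, Ravi:22, Theo:29, Udo:24, Vera:25, Ximena:28.
The smallest farness is 21, for Hiro, so Hiro has the highest closeness.

Hiro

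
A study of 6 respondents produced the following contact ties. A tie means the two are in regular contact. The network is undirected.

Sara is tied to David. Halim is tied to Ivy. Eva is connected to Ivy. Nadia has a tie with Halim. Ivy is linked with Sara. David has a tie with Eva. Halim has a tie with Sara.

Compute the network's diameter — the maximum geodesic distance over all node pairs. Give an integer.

3

Eccentricity of each node (its greatest distance to any other): David:3, Eva:3, Halim:2, Ivy:2, Nadia:3, Sara:2.
The maximum eccentricity is 3, realized for instance by the pair Nadia–David via Nadia – Halim – Sara – David. So the diameter is 3.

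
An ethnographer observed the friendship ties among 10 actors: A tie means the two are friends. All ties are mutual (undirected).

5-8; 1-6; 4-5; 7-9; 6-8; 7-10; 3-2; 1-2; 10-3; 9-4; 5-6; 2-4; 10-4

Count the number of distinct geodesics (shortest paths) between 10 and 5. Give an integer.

The shortest distance is 2, and the only length-2 path is 10–4–5. So there is exactly 1 shortest path.

1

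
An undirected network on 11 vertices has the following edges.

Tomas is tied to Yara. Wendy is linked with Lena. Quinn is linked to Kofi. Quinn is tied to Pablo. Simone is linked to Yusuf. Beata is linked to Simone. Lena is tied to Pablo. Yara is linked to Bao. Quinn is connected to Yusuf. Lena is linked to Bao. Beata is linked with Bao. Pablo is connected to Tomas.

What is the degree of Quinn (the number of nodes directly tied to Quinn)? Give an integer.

3

Quinn is directly tied to Kofi, Pablo, and Yusuf. That is 3 neighbors, so the degree of Quinn is 3.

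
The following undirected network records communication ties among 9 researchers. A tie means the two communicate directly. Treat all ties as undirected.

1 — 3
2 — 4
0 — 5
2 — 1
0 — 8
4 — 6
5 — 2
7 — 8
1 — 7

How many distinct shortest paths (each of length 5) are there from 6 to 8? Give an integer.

The shortest distance is 5. The length-5 paths are: 6–4–2–1–7–8; 6–4–2–5–0–8.
That gives 2 distinct shortest paths.

2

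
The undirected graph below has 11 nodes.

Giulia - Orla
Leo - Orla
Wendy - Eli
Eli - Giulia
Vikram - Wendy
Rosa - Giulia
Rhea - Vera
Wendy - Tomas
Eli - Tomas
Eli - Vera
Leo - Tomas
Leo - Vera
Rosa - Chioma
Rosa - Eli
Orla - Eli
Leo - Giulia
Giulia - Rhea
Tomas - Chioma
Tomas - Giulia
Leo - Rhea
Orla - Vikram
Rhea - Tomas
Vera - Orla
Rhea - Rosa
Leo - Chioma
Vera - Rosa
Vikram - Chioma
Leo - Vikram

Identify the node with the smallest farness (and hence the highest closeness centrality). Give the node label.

Farness (sum of distances to all others) for each node — Chioma:16, Eli:14, Giulia:14, Leo:13, Orla:15, Rhea:15, Rosa:15, Tomas:14, Vera:15, Vikram:16, Wendy:17.
The smallest farness is 13, for Leo, so Leo has the highest closeness.

Leo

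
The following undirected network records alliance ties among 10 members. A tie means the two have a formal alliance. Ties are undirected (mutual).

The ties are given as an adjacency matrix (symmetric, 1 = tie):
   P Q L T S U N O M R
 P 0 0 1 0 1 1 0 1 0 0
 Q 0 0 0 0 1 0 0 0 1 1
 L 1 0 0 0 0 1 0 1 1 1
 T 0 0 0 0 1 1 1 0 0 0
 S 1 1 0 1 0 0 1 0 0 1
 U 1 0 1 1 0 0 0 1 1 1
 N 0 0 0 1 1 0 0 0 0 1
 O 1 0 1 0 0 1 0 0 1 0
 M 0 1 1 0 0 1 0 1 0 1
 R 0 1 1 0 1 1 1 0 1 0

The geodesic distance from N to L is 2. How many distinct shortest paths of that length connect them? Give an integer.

The shortest distance is 2, and the only length-2 path is N–R–L. So there is exactly 1 shortest path.

1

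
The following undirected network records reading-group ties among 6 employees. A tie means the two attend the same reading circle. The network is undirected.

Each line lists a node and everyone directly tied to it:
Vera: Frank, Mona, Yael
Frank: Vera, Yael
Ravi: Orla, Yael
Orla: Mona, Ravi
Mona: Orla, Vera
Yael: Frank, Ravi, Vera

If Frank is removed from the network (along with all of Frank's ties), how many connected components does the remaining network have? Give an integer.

Frank's neighbors (Vera and Yael) remain reachable from one another through other ties, so the rest of the network stays in one piece.

1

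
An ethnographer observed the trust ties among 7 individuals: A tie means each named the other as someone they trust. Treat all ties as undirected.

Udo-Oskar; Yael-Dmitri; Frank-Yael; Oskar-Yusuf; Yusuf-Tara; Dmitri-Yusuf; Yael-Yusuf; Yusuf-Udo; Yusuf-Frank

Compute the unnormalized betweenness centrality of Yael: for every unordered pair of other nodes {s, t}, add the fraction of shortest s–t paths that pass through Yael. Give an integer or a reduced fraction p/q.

Pairs whose geodesics pass through Yael — Dmitri–Frank: 1/2.
All other pairs contribute 0.
Summing the contributions gives betweenness(Yael) = 1/2.

1/2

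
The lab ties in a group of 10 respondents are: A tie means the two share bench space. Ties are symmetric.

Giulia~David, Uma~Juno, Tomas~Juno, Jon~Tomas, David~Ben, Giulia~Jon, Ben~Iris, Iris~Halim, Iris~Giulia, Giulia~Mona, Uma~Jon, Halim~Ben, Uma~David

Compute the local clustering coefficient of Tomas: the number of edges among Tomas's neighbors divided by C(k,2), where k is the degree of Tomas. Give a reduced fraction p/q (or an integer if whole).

Tomas's neighbors: Jon and Juno (k = 2).
Possible neighbor pairs: C(2,2) = 1. Edges among them: none → e = 0.
Clustering(Tomas) = 0/1.

0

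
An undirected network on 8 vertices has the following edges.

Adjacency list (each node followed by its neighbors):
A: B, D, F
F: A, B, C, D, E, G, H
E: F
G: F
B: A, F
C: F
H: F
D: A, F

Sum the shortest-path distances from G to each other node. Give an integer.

Distances from G: A:2, B:2, C:2, D:2, E:2, F:1, H:2.
Sum = 2 + 2 + 2 + 2 + 2 + 1 + 2 = 13.

13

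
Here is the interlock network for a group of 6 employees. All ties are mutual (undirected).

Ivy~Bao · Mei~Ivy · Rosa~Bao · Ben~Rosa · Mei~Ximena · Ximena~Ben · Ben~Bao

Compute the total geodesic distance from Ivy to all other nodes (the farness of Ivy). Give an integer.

8

Distances from Ivy: Bao:1, Ben:2, Mei:1, Rosa:2, Ximena:2.
Sum = 1 + 2 + 1 + 2 + 2 = 8.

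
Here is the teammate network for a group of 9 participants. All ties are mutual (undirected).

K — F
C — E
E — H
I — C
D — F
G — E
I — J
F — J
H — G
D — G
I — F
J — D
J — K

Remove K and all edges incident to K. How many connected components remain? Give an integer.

K's neighbors (F and J) remain reachable from one another through other ties, so the rest of the network stays in one piece.

1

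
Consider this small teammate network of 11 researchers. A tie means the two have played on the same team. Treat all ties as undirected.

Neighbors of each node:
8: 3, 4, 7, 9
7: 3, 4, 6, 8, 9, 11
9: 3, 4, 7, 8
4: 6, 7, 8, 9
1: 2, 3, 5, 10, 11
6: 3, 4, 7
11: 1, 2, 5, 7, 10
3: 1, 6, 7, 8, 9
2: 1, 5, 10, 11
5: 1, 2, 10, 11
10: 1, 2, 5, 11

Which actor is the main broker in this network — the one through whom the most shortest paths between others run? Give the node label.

Unnormalized betweenness of each node: 1:8, 2:0, 3:142/15, 4:2/3, 5:0, 6:9/20, 7:799/60, 8:9/20, 9:9/20, 10:0, 11:56/5.
7 has the largest value, 799/60, making it the main broker — the node through which the most shortest paths run.

7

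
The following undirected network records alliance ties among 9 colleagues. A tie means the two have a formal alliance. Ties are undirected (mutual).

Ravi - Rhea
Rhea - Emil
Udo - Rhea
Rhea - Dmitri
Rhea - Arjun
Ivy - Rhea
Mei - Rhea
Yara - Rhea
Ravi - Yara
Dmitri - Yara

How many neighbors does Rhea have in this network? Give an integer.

Rhea is directly tied to Arjun, Dmitri, Emil, Ivy, Mei, Ravi, Udo, and Yara. That is 8 neighbors, so the degree of Rhea is 8.

8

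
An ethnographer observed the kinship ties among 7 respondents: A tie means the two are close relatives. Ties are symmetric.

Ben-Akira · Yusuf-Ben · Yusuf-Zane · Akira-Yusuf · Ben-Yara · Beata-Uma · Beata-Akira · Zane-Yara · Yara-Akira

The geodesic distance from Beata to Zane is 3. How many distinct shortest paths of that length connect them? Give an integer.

2

The shortest distance is 3. The length-3 paths are: Beata–Akira–Yusuf–Zane; Beata–Akira–Yara–Zane.
That gives 2 distinct shortest paths.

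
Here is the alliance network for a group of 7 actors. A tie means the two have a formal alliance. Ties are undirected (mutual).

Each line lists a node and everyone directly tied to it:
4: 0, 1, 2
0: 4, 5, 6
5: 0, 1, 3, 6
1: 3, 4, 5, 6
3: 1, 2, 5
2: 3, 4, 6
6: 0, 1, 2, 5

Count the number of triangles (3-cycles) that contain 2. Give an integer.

0

2's neighbors are 3, 4, and 6, but none of them are tied to each other, so no triangle contains 2.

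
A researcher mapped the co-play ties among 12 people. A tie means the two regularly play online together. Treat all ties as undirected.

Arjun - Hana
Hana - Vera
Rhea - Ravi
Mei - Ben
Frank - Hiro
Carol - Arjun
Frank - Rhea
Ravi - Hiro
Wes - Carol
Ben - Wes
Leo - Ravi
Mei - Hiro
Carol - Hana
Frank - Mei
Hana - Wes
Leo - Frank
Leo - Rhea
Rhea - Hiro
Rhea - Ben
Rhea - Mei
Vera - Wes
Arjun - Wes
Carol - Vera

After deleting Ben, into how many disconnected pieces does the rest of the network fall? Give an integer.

2

Without Ben, the remaining ties split the others into: {Frank, Hiro, Leo, Mei, Ravi, Rhea}; {Arjun, Carol, Hana, Vera, Wes}.
That's 2 separate components.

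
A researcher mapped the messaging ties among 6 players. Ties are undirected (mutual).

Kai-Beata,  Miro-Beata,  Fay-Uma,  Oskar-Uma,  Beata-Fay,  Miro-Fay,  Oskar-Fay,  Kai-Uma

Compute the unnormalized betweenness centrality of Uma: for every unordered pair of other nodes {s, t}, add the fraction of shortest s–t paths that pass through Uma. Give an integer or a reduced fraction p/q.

3/2

Pairs whose geodesics pass through Uma — Fay–Kai: 1/2; Oskar–Kai: 1.
All other pairs contribute 0.
Summing the contributions gives betweenness(Uma) = 3/2.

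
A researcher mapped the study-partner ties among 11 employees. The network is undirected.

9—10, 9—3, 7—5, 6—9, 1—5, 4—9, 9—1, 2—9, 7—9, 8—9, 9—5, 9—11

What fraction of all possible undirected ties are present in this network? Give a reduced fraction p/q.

There are 12 edges and 11 nodes, so the maximum possible is C(11,2) = 55.
Density = 12/55.

12/55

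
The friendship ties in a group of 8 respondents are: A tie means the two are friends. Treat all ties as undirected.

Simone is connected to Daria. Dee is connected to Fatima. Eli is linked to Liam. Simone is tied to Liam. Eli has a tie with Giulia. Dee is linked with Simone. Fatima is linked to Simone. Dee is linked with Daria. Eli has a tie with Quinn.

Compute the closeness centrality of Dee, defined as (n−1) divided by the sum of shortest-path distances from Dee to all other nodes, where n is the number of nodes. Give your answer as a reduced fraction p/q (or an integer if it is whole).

7/16

Distances from Dee: Daria:1, Eli:3, Fatima:1, Giulia:4, Liam:2, Quinn:4, Simone:1. Sum = 16.
n = 8, so closeness = 7/16.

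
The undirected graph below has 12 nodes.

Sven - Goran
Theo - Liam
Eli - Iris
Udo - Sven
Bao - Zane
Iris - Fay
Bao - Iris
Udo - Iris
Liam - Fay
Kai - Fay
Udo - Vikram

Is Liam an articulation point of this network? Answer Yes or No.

Yes

Removing Liam leaves {Bao, Eli, Fay, Goran, Iris, Kai, Sven, Udo, Vikram, and Zane} with no path to {Theo}, so the network splits into 2 components. Liam is a cut vertex.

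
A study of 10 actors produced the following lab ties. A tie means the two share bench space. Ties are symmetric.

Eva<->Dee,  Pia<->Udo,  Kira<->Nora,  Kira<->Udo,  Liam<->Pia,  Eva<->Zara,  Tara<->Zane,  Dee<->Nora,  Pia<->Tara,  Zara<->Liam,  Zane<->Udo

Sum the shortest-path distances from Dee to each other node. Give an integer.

25

Distances from Dee: Eva:1, Kira:2, Liam:3, Nora:1, Pia:4, Tara:5, Udo:3, Zane:4, Zara:2.
Sum = 1 + 2 + 3 + 1 + 4 + 5 + 3 + 4 + 2 = 25.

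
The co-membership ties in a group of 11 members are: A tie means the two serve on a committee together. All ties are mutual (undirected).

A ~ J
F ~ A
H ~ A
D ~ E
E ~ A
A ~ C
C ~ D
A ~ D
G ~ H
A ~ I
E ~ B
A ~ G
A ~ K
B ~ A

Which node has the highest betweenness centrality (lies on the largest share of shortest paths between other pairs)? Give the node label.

Unnormalized betweenness of each node: A:40, B:0, C:0, D:1/2, E:1/2, F:0, G:0, H:0, I:0, J:0, K:0.
A has the largest value, 40, making it the main broker — the node through which the most shortest paths run.

A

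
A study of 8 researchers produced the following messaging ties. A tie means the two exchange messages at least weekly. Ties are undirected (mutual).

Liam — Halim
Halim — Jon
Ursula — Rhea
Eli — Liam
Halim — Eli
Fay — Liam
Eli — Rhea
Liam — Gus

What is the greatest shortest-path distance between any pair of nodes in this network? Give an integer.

4

Eccentricity of each node (its greatest distance to any other): Eli:2, Fay:4, Gus:4, Halim:3, Jon:4, Liam:3, Rhea:3, Ursula:4.
The maximum eccentricity is 4, realized for instance by the pair Jon–Ursula via Jon – Halim – Eli – Rhea – Ursula. So the diameter is 4.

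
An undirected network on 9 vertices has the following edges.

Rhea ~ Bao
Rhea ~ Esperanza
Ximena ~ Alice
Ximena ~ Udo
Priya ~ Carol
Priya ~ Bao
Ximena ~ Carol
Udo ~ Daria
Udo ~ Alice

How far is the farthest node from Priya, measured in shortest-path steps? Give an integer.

Distances from Priya: Alice:3, Bao:1, Carol:1, Daria:4, Esperanza:3, Rhea:2, Udo:3, Ximena:2.
The largest is 4 (to Daria), so the eccentricity of Priya is 4.

4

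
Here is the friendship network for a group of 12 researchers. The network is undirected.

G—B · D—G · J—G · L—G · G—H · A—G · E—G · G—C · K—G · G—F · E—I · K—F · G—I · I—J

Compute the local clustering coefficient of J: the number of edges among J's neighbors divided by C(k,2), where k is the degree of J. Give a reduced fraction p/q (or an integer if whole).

1

J's neighbors: G and I (k = 2).
Possible neighbor pairs: C(2,2) = 1. Edges among them: G–I → e = 1.
Clustering(J) = 1/1.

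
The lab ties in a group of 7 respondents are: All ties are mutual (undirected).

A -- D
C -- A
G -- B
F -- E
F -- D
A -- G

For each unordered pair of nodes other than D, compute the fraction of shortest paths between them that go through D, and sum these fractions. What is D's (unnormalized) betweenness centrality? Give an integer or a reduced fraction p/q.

8

Pairs whose geodesics pass through D — B–E: 1; B–F: 1; G–E: 1; G–F: 1; E–C: 1; E–A: 1; C–F: 1; A–F: 1.
All other pairs contribute 0.
Summing the contributions gives betweenness(D) = 8.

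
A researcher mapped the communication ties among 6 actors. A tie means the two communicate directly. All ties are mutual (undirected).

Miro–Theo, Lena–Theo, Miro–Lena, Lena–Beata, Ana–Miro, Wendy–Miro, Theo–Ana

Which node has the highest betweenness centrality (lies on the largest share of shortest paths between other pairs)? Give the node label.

Unnormalized betweenness of each node: Ana:0, Beata:0, Lena:4, Miro:5, Theo:1, Wendy:0.
Miro has the largest value, 5, making it the main broker — the node through which the most shortest paths run.

Miro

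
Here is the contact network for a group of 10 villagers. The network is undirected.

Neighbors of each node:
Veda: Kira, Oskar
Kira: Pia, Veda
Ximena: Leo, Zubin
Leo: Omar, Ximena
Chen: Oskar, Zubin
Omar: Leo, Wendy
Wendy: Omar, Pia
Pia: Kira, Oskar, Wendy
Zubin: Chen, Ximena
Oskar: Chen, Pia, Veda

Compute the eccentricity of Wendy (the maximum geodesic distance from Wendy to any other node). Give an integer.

Distances from Wendy: Chen:3, Kira:2, Leo:2, Omar:1, Oskar:2, Pia:1, Veda:3, Ximena:3, Zubin:4.
The largest is 4 (to Zubin), so the eccentricity of Wendy is 4.

4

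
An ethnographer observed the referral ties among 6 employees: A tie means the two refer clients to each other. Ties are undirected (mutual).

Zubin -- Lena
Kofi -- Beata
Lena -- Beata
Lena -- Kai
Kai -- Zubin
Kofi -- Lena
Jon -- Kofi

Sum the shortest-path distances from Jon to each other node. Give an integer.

11

Distances from Jon: Beata:2, Kai:3, Kofi:1, Lena:2, Zubin:3.
Sum = 2 + 3 + 1 + 2 + 3 = 11.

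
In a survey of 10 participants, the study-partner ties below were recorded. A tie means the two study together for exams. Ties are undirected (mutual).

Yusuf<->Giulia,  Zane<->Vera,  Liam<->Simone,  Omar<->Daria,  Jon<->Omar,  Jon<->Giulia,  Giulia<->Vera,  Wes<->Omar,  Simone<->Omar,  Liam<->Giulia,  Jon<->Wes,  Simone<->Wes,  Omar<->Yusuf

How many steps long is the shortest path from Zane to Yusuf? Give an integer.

One shortest route is Zane – Vera – Giulia – Yusuf, which uses 3 edges, and at distance 2 from Zane we only reach {Giulia}, which does not include Yusuf. So d(Zane,Yusuf) = 3.

3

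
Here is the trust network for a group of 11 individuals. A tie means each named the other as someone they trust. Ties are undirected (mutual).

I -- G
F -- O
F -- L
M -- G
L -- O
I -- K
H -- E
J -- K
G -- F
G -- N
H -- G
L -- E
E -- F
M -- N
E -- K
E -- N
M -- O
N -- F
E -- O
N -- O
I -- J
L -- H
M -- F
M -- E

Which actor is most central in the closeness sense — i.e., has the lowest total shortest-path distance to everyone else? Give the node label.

Farness (sum of distances to all others) for each node — E:13, F:15, G:15, H:18, I:19, J:24, K:17, L:18, M:16, N:16, O:17.
The smallest farness is 13, for E, so E has the highest closeness.

E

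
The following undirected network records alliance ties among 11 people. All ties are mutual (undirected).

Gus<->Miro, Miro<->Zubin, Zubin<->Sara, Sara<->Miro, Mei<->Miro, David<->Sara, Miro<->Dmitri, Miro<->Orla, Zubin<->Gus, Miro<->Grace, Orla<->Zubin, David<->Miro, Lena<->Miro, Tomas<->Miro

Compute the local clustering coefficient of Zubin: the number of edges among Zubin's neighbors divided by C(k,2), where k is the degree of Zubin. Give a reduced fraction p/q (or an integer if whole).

Zubin's neighbors: Gus, Miro, Orla, and Sara (k = 4).
Possible neighbor pairs: C(4,2) = 6. Edges among them: Gus–Miro, Miro–Orla, Miro–Sara → e = 3.
Clustering(Zubin) = 3/6 = 1/2.

1/2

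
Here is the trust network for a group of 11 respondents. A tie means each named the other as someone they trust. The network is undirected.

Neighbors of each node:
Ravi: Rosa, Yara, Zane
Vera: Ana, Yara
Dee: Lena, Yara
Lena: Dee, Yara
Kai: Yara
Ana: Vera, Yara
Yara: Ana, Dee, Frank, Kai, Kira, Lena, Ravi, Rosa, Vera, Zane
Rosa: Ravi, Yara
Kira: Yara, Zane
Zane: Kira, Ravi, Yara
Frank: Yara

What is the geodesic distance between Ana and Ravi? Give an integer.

2

One shortest route is Ana – Yara – Ravi, which uses 2 edges, and Ana and Ravi are not directly tied, so nothing shorter exists. So d(Ana,Ravi) = 2.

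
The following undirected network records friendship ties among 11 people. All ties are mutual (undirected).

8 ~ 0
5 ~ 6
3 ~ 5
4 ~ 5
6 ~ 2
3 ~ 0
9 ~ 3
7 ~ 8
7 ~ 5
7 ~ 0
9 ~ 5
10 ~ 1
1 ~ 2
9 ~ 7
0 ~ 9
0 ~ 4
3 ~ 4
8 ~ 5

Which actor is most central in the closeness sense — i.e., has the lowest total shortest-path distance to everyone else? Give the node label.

5

Farness (sum of distances to all others) for each node — 0:25, 1:32, 2:25, 3:22, 4:23, 5:17, 6:20, 7:22, 8:23, 9:22, 10:41.
The smallest farness is 17, for 5, so 5 has the highest closeness.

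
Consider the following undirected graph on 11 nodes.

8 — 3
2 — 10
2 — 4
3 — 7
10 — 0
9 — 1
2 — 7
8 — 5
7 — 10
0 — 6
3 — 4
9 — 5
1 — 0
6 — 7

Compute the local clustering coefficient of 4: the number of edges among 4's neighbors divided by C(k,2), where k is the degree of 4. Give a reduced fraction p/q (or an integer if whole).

0

4's neighbors: 2 and 3 (k = 2).
Possible neighbor pairs: C(2,2) = 1. Edges among them: none → e = 0.
Clustering(4) = 0/1.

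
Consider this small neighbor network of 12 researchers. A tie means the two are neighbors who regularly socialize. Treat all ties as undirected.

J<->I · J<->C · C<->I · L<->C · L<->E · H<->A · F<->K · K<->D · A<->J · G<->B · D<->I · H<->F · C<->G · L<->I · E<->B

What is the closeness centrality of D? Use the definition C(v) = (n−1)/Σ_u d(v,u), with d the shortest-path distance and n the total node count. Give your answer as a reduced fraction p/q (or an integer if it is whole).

11/26

Distances from D: A:3, B:4, C:2, E:3, F:2, G:3, H:3, I:1, J:2, K:1, L:2. Sum = 26.
n = 12, so closeness = 11/26.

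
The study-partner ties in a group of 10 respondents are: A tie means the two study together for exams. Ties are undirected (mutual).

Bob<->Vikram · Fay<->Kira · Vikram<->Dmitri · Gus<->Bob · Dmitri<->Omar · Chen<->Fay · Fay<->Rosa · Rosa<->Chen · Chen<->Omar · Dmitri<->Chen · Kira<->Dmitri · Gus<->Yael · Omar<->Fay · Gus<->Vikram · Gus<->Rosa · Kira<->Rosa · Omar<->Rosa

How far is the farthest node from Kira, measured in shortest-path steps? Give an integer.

3

Distances from Kira: Bob:3, Chen:2, Dmitri:1, Fay:1, Gus:2, Omar:2, Rosa:1, Vikram:2, Yael:3.
The largest is 3 (to Yael and Bob), so the eccentricity of Kira is 3.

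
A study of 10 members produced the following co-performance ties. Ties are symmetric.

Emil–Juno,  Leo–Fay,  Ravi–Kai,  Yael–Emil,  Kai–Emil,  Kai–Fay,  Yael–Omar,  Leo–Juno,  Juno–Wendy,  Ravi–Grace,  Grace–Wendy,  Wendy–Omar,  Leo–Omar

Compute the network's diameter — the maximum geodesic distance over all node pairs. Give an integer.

3

Eccentricity of each node (its greatest distance to any other): Emil:3, Fay:3, Grace:3, Juno:3, Kai:3, Leo:3, Omar:3, Ravi:3, Wendy:3, Yael:3.
The maximum eccentricity is 3, realized for instance by the pair Omar–Kai via Omar – Yael – Emil – Kai. So the diameter is 3.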